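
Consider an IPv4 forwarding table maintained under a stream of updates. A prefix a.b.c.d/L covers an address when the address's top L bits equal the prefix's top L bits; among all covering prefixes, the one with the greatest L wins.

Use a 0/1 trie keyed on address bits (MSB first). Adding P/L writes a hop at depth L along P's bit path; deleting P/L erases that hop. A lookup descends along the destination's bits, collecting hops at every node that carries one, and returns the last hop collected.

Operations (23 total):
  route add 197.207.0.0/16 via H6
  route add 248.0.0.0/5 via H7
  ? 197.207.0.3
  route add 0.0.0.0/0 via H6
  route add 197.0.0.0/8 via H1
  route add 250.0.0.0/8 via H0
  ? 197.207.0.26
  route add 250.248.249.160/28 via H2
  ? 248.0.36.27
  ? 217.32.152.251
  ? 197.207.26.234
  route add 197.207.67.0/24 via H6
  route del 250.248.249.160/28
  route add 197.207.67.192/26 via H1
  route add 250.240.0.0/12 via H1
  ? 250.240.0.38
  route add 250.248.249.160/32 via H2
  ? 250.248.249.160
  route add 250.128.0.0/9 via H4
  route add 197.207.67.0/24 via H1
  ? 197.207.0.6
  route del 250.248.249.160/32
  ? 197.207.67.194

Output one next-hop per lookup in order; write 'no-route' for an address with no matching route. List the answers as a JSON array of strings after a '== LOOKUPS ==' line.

Apply in order:
  + 197.207.0.0/16 (H6) depth=16
  + 248.0.0.0/5 (H7) depth=5
  ? 197.207.0.3  path d0:-→d1:-→d2:-→d3:-→d4:-→d5:-→d6:-→d7:-→d8:-→d9:-→d10:-→d11:-→d12:-→d13:-→d14:-→d15:-→d16:H6  best=H6
  + 0.0.0.0/0 (H6) depth=0
  + 197.0.0.0/8 (H1) depth=8
  + 250.0.0.0/8 (H0) depth=8
  ? 197.207.0.26  path d0:H6→d1:-→d2:-→d3:-→d4:-→d5:-→d6:-→d7:-→d8:H1→d9:-→d10:-→d11:-→d12:-→d13:-→d14:-→d15:-→d16:H6  best=H6
  + 250.248.249.160/28 (H2) depth=28
  ? 248.0.36.27  path d0:H6→d1:-→d2:-→d3:-→d4:-→d5:H7→d6:-  best=H7
  ? 217.32.152.251  path d0:H6→d1:-→d2:-→d3:-  best=H6
  ? 197.207.26.234  path d0:H6→d1:-→d2:-→d3:-→d4:-→d5:-→d6:-→d7:-→d8:H1→d9:-→d10:-→d11:-→d12:-→d13:-→d14:-→d15:-→d16:H6  best=H6
  + 197.207.67.0/24 (H6) depth=24
  del 250.248.249.160/28 (clear depth 28)
  + 197.207.67.192/26 (H1) depth=26
  + 250.240.0.0/12 (H1) depth=12
  ? 250.240.0.38  path d0:H6→d1:-→d2:-→d3:-→d4:-→d5:H7→d6:-→d7:-→d8:H0→d9:-→d10:-→d11:-→d12:H1  best=H1
  + 250.248.249.160/32 (H2) depth=32
  ? 250.248.249.160  path d0:H6→d1:-→d2:-→d3:-→d4:-→d5:H7→d6:-→d7:-→d8:H0→d9:-→d10:-→d11:-→d12:H1→d13:-→d14:-→d15:-→d16:-→d17:-→d18:-→d19:-→d20:-→d21:-→d22:-→d23:-→d24:-→d25:-→d26:-→d27:-→d28:-→d29:-→d30:-→d31:-→d32:H2  best=H2
  + 250.128.0.0/9 (H4) depth=9
  + 197.207.67.0/24 (H1) depth=24
  ? 197.207.0.6  path d0:H6→d1:-→d2:-→d3:-→d4:-→d5:-→d6:-→d7:-→d8:H1→d9:-→d10:-→d11:-→d12:-→d13:-→d14:-→d15:-→d16:H6→d17:-  best=H6
  del 250.248.249.160/32 (clear depth 32)
  ? 197.207.67.194  path d0:H6→d1:-→d2:-→d3:-→d4:-→d5:-→d6:-→d7:-→d8:H1→d9:-→d10:-→d11:-→d12:-→d13:-→d14:-→d15:-→d16:H6→d17:-→d18:-→d19:-→d20:-→d21:-→d22:-→d23:-→d24:H1→d25:-→d26:H1  best=H1

== LOOKUPS ==
["H6","H6","H7","H6","H6","H1","H2","H6","H1"]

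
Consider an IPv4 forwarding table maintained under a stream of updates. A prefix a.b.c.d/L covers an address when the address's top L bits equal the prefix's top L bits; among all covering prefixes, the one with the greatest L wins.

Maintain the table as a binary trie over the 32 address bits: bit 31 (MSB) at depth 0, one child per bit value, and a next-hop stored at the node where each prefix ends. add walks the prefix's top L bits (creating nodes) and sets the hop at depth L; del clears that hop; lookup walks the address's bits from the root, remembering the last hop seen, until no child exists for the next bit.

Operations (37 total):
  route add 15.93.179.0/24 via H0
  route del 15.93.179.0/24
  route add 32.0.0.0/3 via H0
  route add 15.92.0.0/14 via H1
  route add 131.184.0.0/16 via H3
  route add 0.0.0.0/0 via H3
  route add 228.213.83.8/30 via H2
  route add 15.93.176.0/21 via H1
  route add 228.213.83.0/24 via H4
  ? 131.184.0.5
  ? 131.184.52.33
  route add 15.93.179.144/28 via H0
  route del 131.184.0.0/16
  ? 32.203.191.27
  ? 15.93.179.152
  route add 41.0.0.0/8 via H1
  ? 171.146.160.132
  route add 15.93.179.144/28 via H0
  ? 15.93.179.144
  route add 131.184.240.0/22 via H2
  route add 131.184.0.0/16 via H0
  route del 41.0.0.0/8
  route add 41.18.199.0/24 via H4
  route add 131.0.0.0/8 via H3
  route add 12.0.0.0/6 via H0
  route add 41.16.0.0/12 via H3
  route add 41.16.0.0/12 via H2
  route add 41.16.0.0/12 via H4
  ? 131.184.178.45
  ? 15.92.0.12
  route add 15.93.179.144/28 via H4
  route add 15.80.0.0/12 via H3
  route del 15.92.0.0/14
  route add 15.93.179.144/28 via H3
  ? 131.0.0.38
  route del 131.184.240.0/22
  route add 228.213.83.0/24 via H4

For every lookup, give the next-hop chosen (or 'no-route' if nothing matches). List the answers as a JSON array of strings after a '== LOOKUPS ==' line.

Apply in order:
  + 15.93.179.0/24 (H0) depth=24
  - 15.93.179.0/24 clear@24
  + 32.0.0.0/3 (H0) depth=3
  + 15.92.0.0/14 (H1) depth=14
  + 131.184.0.0/16 (H3) depth=16
  + 0.0.0.0/0 (H3) depth=0
  + 228.213.83.8/30 (H2) depth=30
  + 15.93.176.0/21 (H1) depth=21
  + 228.213.83.0/24 (H4) depth=24
  Q 131.184.0.5: descend 1000001110111000 ; hops seen [H3,H3] ; pick H3
  Q 131.184.52.33: descend 1000001110111000 ; hops seen [H3,H3] ; pick H3
  + 15.93.179.144/28 (H0) depth=28
  - 131.184.0.0/16 clear@16
  Q 32.203.191.27: descend 001 ; hops seen [H3,H0] ; pick H0
  Q 15.93.179.152: descend 0000111101011101101100111001 ; hops seen [H3,H1,H1,H0] ; pick H0
  + 41.0.0.0/8 (H1) depth=8
  Q 171.146.160.132: descend 10 ; hops seen [H3] ; pick H3
  + 15.93.179.144/28 (H0) depth=28
  Q 15.93.179.144: descend 0000111101011101101100111001 ; hops seen [H3,H1,H1,H0] ; pick H0
  + 131.184.240.0/22 (H2) depth=22
  + 131.184.0.0/16 (H0) depth=16
  - 41.0.0.0/8 clear@8
  + 41.18.199.0/24 (H4) depth=24
  + 131.0.0.0/8 (H3) depth=8
  + 12.0.0.0/6 (H0) depth=6
  + 41.16.0.0/12 (H3) depth=12
  + 41.16.0.0/12 (H2) depth=12
  + 41.16.0.0/12 (H4) depth=12
  Q 131.184.178.45: descend 10000011101110001 ; hops seen [H3,H3,H0] ; pick H0
  Q 15.92.0.12: descend 000011110101110 ; hops seen [H3,H0,H1] ; pick H1
  + 15.93.179.144/28 (H4) depth=28
  + 15.80.0.0/12 (H3) depth=12
  - 15.92.0.0/14 clear@14
  + 15.93.179.144/28 (H3) depth=28
  Q 131.0.0.38: descend 10000011 ; hops seen [H3,H3] ; pick H3
  - 131.184.240.0/22 clear@22
  + 228.213.83.0/24 (H4) depth=24

== LOOKUPS ==
["H3","H3","H0","H0","H3","H0","H0","H1","H3"]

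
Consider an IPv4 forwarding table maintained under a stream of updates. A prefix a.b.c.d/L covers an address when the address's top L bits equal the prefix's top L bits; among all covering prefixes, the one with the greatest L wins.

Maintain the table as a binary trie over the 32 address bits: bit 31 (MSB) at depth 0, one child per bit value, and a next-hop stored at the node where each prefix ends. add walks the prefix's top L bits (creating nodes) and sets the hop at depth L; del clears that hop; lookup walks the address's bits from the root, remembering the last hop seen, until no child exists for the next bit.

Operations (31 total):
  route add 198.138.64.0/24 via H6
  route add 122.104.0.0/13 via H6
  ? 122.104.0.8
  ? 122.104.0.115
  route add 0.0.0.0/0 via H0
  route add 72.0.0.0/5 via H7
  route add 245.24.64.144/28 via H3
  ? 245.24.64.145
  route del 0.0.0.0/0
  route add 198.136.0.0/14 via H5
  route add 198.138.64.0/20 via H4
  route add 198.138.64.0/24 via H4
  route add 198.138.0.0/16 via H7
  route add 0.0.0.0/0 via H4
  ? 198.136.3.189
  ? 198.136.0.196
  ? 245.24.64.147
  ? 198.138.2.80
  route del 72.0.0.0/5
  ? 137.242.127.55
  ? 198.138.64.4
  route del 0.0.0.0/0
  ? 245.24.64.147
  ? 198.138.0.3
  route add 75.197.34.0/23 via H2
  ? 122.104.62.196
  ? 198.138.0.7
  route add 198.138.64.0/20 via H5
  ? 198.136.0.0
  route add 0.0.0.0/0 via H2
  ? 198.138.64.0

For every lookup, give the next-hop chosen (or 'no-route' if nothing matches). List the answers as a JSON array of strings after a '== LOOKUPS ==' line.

Apply in order:
  + 198.138.64.0/24 (H6) depth=24
  + 122.104.0.0/13 (H6) depth=13
  ? 122.104.0.8  path d0:-→d1:-→d2:-→d3:-→d4:-→d5:-→d6:-→d7:-→d8:-→d9:-→d10:-→d11:-→d12:-→d13:H6  best=H6
  ? 122.104.0.115  path d0:-→d1:-→d2:-→d3:-→d4:-→d5:-→d6:-→d7:-→d8:-→d9:-→d10:-→d11:-→d12:-→d13:H6  best=H6
  + 0.0.0.0/0 (H0) depth=0
  + 72.0.0.0/5 (H7) depth=5
  + 245.24.64.144/28 (H3) depth=28
  ? 245.24.64.145  path d0:H0→d1:-→d2:-→d3:-→d4:-→d5:-→d6:-→d7:-→d8:-→d9:-→d10:-→d11:-→d12:-→d13:-→d14:-→d15:-→d16:-→d17:-→d18:-→d19:-→d20:-→d21:-→d22:-→d23:-→d24:-→d25:-→d26:-→d27:-→d28:H3  best=H3
  - 0.0.0.0/0 clear@0
  + 198.136.0.0/14 (H5) depth=14
  + 198.138.64.0/20 (H4) depth=20
  + 198.138.64.0/24 (H4) depth=24
  + 198.138.0.0/16 (H7) depth=16
  + 0.0.0.0/0 (H4) depth=0
  ? 198.136.3.189  path d0:H4→d1:-→d2:-→d3:-→d4:-→d5:-→d6:-→d7:-→d8:-→d9:-→d10:-→d11:-→d12:-→d13:-→d14:H5  best=H5
  ? 198.136.0.196  path d0:H4→d1:-→d2:-→d3:-→d4:-→d5:-→d6:-→d7:-→d8:-→d9:-→d10:-→d11:-→d12:-→d13:-→d14:H5  best=H5
  ? 245.24.64.147  path d0:H4→d1:-→d2:-→d3:-→d4:-→d5:-→d6:-→d7:-→d8:-→d9:-→d10:-→d11:-→d12:-→d13:-→d14:-→d15:-→d16:-→d17:-→d18:-→d19:-→d20:-→d21:-→d22:-→d23:-→d24:-→d25:-→d26:-→d27:-→d28:H3  best=H3
  ? 198.138.2.80  path d0:H4→d1:-→d2:-→d3:-→d4:-→d5:-→d6:-→d7:-→d8:-→d9:-→d10:-→d11:-→d12:-→d13:-→d14:H5→d15:-→d16:H7→d17:-  best=H7
  - 72.0.0.0/5 clear@5
  ? 137.242.127.55  path d0:H4→d1:-  best=H4
  ? 198.138.64.4  path d0:H4→d1:-→d2:-→d3:-→d4:-→d5:-→d6:-→d7:-→d8:-→d9:-→d10:-→d11:-→d12:-→d13:-→d14:H5→d15:-→d16:H7→d17:-→d18:-→d19:-→d20:H4→d21:-→d22:-→d23:-→d24:H4  best=H4
  - 0.0.0.0/0 clear@0
  ? 245.24.64.147  path d0:-→d1:-→d2:-→d3:-→d4:-→d5:-→d6:-→d7:-→d8:-→d9:-→d10:-→d11:-→d12:-→d13:-→d14:-→d15:-→d16:-→d17:-→d18:-→d19:-→d20:-→d21:-→d22:-→d23:-→d24:-→d25:-→d26:-→d27:-→d28:H3  best=H3
  ? 198.138.0.3  path d0:-→d1:-→d2:-→d3:-→d4:-→d5:-→d6:-→d7:-→d8:-→d9:-→d10:-→d11:-→d12:-→d13:-→d14:H5→d15:-→d16:H7→d17:-  best=H7
  + 75.197.34.0/23 (H2) depth=23
  ? 122.104.62.196  path d0:-→d1:-→d2:-→d3:-→d4:-→d5:-→d6:-→d7:-→d8:-→d9:-→d10:-→d11:-→d12:-→d13:H6  best=H6
  ? 198.138.0.7  path d0:-→d1:-→d2:-→d3:-→d4:-→d5:-→d6:-→d7:-→d8:-→d9:-→d10:-→d11:-→d12:-→d13:-→d14:H5→d15:-→d16:H7→d17:-  best=H7
  + 198.138.64.0/20 (H5) depth=20
  ? 198.136.0.0  path d0:-→d1:-→d2:-→d3:-→d4:-→d5:-→d6:-→d7:-→d8:-→d9:-→d10:-→d11:-→d12:-→d13:-→d14:H5  best=H5
  + 0.0.0.0/0 (H2) depth=0
  ? 198.138.64.0  path d0:H2→d1:-→d2:-→d3:-→d4:-→d5:-→d6:-→d7:-→d8:-→d9:-→d10:-→d11:-→d12:-→d13:-→d14:H5→d15:-→d16:H7→d17:-→d18:-→d19:-→d20:H5→d21:-→d22:-→d23:-→d24:H4  best=H4

== LOOKUPS ==
["H6","H6","H3","H5","H5","H3","H7","H4","H4","H3","H7","H6","H7","H5","H4"]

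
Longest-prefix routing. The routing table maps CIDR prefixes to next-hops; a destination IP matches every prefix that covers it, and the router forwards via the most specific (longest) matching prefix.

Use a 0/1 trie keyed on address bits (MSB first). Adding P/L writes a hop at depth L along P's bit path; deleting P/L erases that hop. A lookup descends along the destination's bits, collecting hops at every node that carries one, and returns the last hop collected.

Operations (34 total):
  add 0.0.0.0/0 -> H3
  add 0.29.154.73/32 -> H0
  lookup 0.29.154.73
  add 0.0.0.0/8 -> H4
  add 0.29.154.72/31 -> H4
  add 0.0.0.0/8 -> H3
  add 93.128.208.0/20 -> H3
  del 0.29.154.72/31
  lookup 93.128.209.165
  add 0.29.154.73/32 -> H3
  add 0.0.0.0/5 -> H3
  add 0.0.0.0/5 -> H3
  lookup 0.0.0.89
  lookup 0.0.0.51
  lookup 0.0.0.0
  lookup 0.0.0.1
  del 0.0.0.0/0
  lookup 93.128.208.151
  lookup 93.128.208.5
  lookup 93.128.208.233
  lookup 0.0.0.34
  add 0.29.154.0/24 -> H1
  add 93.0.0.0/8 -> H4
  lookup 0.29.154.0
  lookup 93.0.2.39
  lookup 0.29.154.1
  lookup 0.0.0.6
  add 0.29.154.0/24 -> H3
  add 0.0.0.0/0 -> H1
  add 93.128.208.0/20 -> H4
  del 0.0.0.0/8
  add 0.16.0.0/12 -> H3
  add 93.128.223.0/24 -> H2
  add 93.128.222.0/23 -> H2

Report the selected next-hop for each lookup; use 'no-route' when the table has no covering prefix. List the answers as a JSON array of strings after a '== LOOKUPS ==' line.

Process each operation:
  add 0.0.0.0/0 -> H3 at depth 0
  add 0.29.154.73/32 -> H0 at depth 32
  Q 0.29.154.73: descend 00000000000111011001101001001001 ; hops seen [H3,H0] ; pick H0
  add 0.0.0.0/8 -> H4 at depth 8
  add 0.29.154.72/31 -> H4 at depth 31
  add 0.0.0.0/8 -> H3 at depth 8
  add 93.128.208.0/20 -> H3 at depth 20
  - 0.29.154.72/31 clear@31
  Q 93.128.209.165: descend 01011101100000001101 ; hops seen [H3,H3] ; pick H3
  add 0.29.154.73/32 -> H3 at depth 32
  add 0.0.0.0/5 -> H3 at depth 5
  add 0.0.0.0/5 -> H3 at depth 5
  Q 0.0.0.89: descend 00000000000 ; hops seen [H3,H3,H3] ; pick H3
  Q 0.0.0.51: descend 00000000000 ; hops seen [H3,H3,H3] ; pick H3
  Q 0.0.0.0: descend 00000000000 ; hops seen [H3,H3,H3] ; pick H3
  Q 0.0.0.1: descend 00000000000 ; hops seen [H3,H3,H3] ; pick H3
  - 0.0.0.0/0 clear@0
  Q 93.128.208.151: descend 01011101100000001101 ; hops seen [H3] ; pick H3
  Q 93.128.208.5: descend 01011101100000001101 ; hops seen [H3] ; pick H3
  Q 93.128.208.233: descend 01011101100000001101 ; hops seen [H3] ; pick H3
  Q 0.0.0.34: descend 00000000000 ; hops seen [H3,H3] ; pick H3
  add 0.29.154.0/24 -> H1 at depth 24
  add 93.0.0.0/8 -> H4 at depth 8
  Q 0.29.154.0: descend 0000000000011101100110100 ; hops seen [H3,H3,H1] ; pick H1
  Q 93.0.2.39: descend 01011101 ; hops seen [H4] ; pick H4
  Q 0.29.154.1: descend 0000000000011101100110100 ; hops seen [H3,H3,H1] ; pick H1
  Q 0.0.0.6: descend 00000000000 ; hops seen [H3,H3] ; pick H3
  add 0.29.154.0/24 -> H3 at depth 24
  add 0.0.0.0/0 -> H1 at depth 0
  add 93.128.208.0/20 -> H4 at depth 20
  - 0.0.0.0/8 clear@8
  add 0.16.0.0/12 -> H3 at depth 12
  add 93.128.223.0/24 -> H2 at depth 24
  add 93.128.222.0/23 -> H2 at depth 23

== LOOKUPS ==
["H0","H3","H3","H3","H3","H3","H3","H3","H3","H3","H1","H4","H1","H3"]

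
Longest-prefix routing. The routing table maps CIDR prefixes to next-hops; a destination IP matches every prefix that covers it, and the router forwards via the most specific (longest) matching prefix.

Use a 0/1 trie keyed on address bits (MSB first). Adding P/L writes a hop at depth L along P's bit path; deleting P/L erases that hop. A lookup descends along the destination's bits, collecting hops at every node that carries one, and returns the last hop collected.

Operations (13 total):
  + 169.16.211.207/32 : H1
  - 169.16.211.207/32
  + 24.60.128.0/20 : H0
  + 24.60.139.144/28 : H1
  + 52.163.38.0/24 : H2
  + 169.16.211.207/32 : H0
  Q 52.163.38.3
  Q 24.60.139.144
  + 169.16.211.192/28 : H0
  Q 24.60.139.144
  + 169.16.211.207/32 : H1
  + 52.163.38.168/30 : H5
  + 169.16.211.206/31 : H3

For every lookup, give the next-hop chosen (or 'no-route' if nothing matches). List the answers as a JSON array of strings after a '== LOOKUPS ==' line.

Process each operation:
  + 169.16.211.207/32 (H1) depth=32
  - 169.16.211.207/32 clear@32
  + 24.60.128.0/20 (H0) depth=20
  + 24.60.139.144/28 (H1) depth=28
  + 52.163.38.0/24 (H2) depth=24
  + 169.16.211.207/32 (H0) depth=32
  ? 52.163.38.3  path d0:-→d1:-→d2:-→d3:-→d4:-→d5:-→d6:-→d7:-→d8:-→d9:-→d10:-→d11:-→d12:-→d13:-→d14:-→d15:-→d16:-→d17:-→d18:-→d19:-→d20:-→d21:-→d22:-→d23:-→d24:H2  best=H2
  ? 24.60.139.144  path d0:-→d1:-→d2:-→d3:-→d4:-→d5:-→d6:-→d7:-→d8:-→d9:-→d10:-→d11:-→d12:-→d13:-→d14:-→d15:-→d16:-→d17:-→d18:-→d19:-→d20:H0→d21:-→d22:-→d23:-→d24:-→d25:-→d26:-→d27:-→d28:H1  best=H1
  + 169.16.211.192/28 (H0) depth=28
  ? 24.60.139.144  path d0:-→d1:-→d2:-→d3:-→d4:-→d5:-→d6:-→d7:-→d8:-→d9:-→d10:-→d11:-→d12:-→d13:-→d14:-→d15:-→d16:-→d17:-→d18:-→d19:-→d20:H0→d21:-→d22:-→d23:-→d24:-→d25:-→d26:-→d27:-→d28:H1  best=H1
  + 169.16.211.207/32 (H1) depth=32
  + 52.163.38.168/30 (H5) depth=30
  + 169.16.211.206/31 (H3) depth=31

== LOOKUPS ==
["H2","H1","H1"]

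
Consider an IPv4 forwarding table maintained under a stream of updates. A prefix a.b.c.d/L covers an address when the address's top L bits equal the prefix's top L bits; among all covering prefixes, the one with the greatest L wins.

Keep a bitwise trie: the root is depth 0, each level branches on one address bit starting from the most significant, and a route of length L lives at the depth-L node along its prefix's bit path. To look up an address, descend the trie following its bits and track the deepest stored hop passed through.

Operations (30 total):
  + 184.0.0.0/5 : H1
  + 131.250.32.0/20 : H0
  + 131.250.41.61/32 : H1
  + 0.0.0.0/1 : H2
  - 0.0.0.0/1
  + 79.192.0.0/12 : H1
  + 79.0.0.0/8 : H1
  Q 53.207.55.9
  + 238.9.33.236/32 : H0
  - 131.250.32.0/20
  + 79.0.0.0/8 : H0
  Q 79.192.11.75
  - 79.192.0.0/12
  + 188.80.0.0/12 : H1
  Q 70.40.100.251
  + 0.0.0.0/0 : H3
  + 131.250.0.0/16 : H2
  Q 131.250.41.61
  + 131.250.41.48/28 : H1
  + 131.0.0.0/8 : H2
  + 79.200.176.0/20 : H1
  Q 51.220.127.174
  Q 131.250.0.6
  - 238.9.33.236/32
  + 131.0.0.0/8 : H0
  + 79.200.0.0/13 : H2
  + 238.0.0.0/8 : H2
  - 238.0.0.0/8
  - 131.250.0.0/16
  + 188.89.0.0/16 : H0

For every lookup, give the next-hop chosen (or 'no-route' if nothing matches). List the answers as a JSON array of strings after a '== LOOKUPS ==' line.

Trace:
  add 184.0.0.0/5 -> H1 at depth 5
  add 131.250.32.0/20 -> H0 at depth 20
  add 131.250.41.61/32 -> H1 at depth 32
  add 0.0.0.0/1 -> H2 at depth 1
  - 0.0.0.0/1 clear@1
  add 79.192.0.0/12 -> H1 at depth 12
  add 79.0.0.0/8 -> H1 at depth 8
  lookup 53.207.55.9: bits 0 walk d0:-→d1:- -> no-route
  add 238.9.33.236/32 -> H0 at depth 32
  - 131.250.32.0/20 clear@20
  add 79.0.0.0/8 -> H0 at depth 8
  lookup 79.192.11.75: bits 010011111100 walk d0:-→d1:-→d2:-→d3:-→d4:-→d5:-→d6:-→d7:-→d8:H0→d9:-→d10:-→d11:-→d12:H1 -> H1
  - 79.192.0.0/12 clear@12
  add 188.80.0.0/12 -> H1 at depth 12
  lookup 70.40.100.251: bits 0100 walk d0:-→d1:-→d2:-→d3:-→d4:- -> no-route
  add 0.0.0.0/0 -> H3 at depth 0
  add 131.250.0.0/16 -> H2 at depth 16
  lookup 131.250.41.61: bits 10000011111110100010100100111101 walk d0:H3→d1:-→d2:-→d3:-→d4:-→d5:-→d6:-→d7:-→d8:-→d9:-→d10:-→d11:-→d12:-→d13:-→d14:-→d15:-→d16:H2→d17:-→d18:-→d19:-→d20:-→d21:-→d22:-→d23:-→d24:-→d25:-→d26:-→d27:-→d28:-→d29:-→d30:-→d31:-→d32:H1 -> H1
  add 131.250.41.48/28 -> H1 at depth 28
  add 131.0.0.0/8 -> H2 at depth 8
  add 79.200.176.0/20 -> H1 at depth 20
  lookup 51.220.127.174: bits 0 walk d0:H3→d1:- -> H3
  lookup 131.250.0.6: bits 100000111111101000 walk d0:H3→d1:-→d2:-→d3:-→d4:-→d5:-→d6:-→d7:-→d8:H2→d9:-→d10:-→d11:-→d12:-→d13:-→d14:-→d15:-→d16:H2→d17:-→d18:- -> H2
  - 238.9.33.236/32 clear@32
  add 131.0.0.0/8 -> H0 at depth 8
  add 79.200.0.0/13 -> H2 at depth 13
  add 238.0.0.0/8 -> H2 at depth 8
  - 238.0.0.0/8 clear@8
  - 131.250.0.0/16 clear@16
  add 188.89.0.0/16 -> H0 at depth 16

== LOOKUPS ==
["no-route","H1","no-route","H1","H3","H2"]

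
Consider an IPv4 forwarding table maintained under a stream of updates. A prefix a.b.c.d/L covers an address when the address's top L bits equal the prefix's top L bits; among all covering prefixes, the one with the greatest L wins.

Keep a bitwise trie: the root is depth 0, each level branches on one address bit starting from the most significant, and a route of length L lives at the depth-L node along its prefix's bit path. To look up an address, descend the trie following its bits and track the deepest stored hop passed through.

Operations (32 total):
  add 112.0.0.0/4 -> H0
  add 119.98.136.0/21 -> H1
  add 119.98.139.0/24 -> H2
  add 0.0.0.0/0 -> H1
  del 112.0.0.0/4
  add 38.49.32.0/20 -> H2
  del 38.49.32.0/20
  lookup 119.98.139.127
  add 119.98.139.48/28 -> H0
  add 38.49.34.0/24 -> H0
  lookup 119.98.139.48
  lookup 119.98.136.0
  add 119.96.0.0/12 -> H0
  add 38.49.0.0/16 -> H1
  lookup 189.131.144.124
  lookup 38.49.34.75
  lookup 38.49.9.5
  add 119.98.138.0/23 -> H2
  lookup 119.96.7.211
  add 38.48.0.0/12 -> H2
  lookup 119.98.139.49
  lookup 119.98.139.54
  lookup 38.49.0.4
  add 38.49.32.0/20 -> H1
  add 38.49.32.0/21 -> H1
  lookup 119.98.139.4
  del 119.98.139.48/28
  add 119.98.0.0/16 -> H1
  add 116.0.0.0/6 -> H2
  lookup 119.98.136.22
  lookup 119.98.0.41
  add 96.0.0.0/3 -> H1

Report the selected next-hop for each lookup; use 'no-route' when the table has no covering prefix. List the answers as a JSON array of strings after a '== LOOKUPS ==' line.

Process each operation:
  add 112.0.0.0/4 -> H0 at depth 4
  add 119.98.136.0/21 -> H1 at depth 21
  add 119.98.139.0/24 -> H2 at depth 24
  add 0.0.0.0/0 -> H1 at depth 0
  - 112.0.0.0/4 clear@4
  add 38.49.32.0/20 -> H2 at depth 20
  - 38.49.32.0/20 clear@20
  lookup 119.98.139.127: bits 011101110110001010001011 walk d0:H1→d1:-→d2:-→d3:-→d4:-→d5:-→d6:-→d7:-→d8:-→d9:-→d10:-→d11:-→d12:-→d13:-→d14:-→d15:-→d16:-→d17:-→d18:-→d19:-→d20:-→d21:H1→d22:-→d23:-→d24:H2 -> H2
  add 119.98.139.48/28 -> H0 at depth 28
  add 38.49.34.0/24 -> H0 at depth 24
  lookup 119.98.139.48: bits 0111011101100010100010110011 walk d0:H1→d1:-→d2:-→d3:-→d4:-→d5:-→d6:-→d7:-→d8:-→d9:-→d10:-→d11:-→d12:-→d13:-→d14:-→d15:-→d16:-→d17:-→d18:-→d19:-→d20:-→d21:H1→d22:-→d23:-→d24:H2→d25:-→d26:-→d27:-→d28:H0 -> H0
  lookup 119.98.136.0: bits 0111011101100010100010 walk d0:H1→d1:-→d2:-→d3:-→d4:-→d5:-→d6:-→d7:-→d8:-→d9:-→d10:-→d11:-→d12:-→d13:-→d14:-→d15:-→d16:-→d17:-→d18:-→d19:-→d20:-→d21:H1→d22:- -> H1
  add 119.96.0.0/12 -> H0 at depth 12
  add 38.49.0.0/16 -> H1 at depth 16
  lookup 189.131.144.124: bits ε walk d0:H1 -> H1
  lookup 38.49.34.75: bits 001001100011000100100010 walk d0:H1→d1:-→d2:-→d3:-→d4:-→d5:-→d6:-→d7:-→d8:-→d9:-→d10:-→d11:-→d12:-→d13:-→d14:-→d15:-→d16:H1→d17:-→d18:-→d19:-→d20:-→d21:-→d22:-→d23:-→d24:H0 -> H0
  lookup 38.49.9.5: bits 001001100011000100 walk d0:H1→d1:-→d2:-→d3:-→d4:-→d5:-→d6:-→d7:-→d8:-→d9:-→d10:-→d11:-→d12:-→d13:-→d14:-→d15:-→d16:H1→d17:-→d18:- -> H1
  add 119.98.138.0/23 -> H2 at depth 23
  lookup 119.96.7.211: bits 01110111011000 walk d0:H1→d1:-→d2:-→d3:-→d4:-→d5:-→d6:-→d7:-→d8:-→d9:-→d10:-→d11:-→d12:H0→d13:-→d14:- -> H0
  add 38.48.0.0/12 -> H2 at depth 12
  lookup 119.98.139.49: bits 0111011101100010100010110011 walk d0:H1→d1:-→d2:-→d3:-→d4:-→d5:-→d6:-→d7:-→d8:-→d9:-→d10:-→d11:-→d12:H0→d13:-→d14:-→d15:-→d16:-→d17:-→d18:-→d19:-→d20:-→d21:H1→d22:-→d23:H2→d24:H2→d25:-→d26:-→d27:-→d28:H0 -> H0
  lookup 119.98.139.54: bits 0111011101100010100010110011 walk d0:H1→d1:-→d2:-→d3:-→d4:-→d5:-→d6:-→d7:-→d8:-→d9:-→d10:-→d11:-→d12:H0→d13:-→d14:-→d15:-→d16:-→d17:-→d18:-→d19:-→d20:-→d21:H1→d22:-→d23:H2→d24:H2→d25:-→d26:-→d27:-→d28:H0 -> H0
  lookup 38.49.0.4: bits 001001100011000100 walk d0:H1→d1:-→d2:-→d3:-→d4:-→d5:-→d6:-→d7:-→d8:-→d9:-→d10:-→d11:-→d12:H2→d13:-→d14:-→d15:-→d16:H1→d17:-→d18:- -> H1
  add 38.49.32.0/20 -> H1 at depth 20
  add 38.49.32.0/21 -> H1 at depth 21
  lookup 119.98.139.4: bits 01110111011000101000101100 walk d0:H1→d1:-→d2:-→d3:-→d4:-→d5:-→d6:-→d7:-→d8:-→d9:-→d10:-→d11:-→d12:H0→d13:-→d14:-→d15:-→d16:-→d17:-→d18:-→d19:-→d20:-→d21:H1→d22:-→d23:H2→d24:H2→d25:-→d26:- -> H2
  - 119.98.139.48/28 clear@28
  add 119.98.0.0/16 -> H1 at depth 16
  add 116.0.0.0/6 -> H2 at depth 6
  lookup 119.98.136.22: bits 0111011101100010100010 walk d0:H1→d1:-→d2:-→d3:-→d4:-→d5:-→d6:H2→d7:-→d8:-→d9:-→d10:-→d11:-→d12:H0→d13:-→d14:-→d15:-→d16:H1→d17:-→d18:-→d19:-→d20:-→d21:H1→d22:- -> H1
  lookup 119.98.0.41: bits 0111011101100010 walk d0:H1→d1:-→d2:-→d3:-→d4:-→d5:-→d6:H2→d7:-→d8:-→d9:-→d10:-→d11:-→d12:H0→d13:-→d14:-→d15:-→d16:H1 -> H1
  add 96.0.0.0/3 -> H1 at depth 3

== LOOKUPS ==
["H2","H0","H1","H1","H0","H1","H0","H0","H0","H1","H2","H1","H1"]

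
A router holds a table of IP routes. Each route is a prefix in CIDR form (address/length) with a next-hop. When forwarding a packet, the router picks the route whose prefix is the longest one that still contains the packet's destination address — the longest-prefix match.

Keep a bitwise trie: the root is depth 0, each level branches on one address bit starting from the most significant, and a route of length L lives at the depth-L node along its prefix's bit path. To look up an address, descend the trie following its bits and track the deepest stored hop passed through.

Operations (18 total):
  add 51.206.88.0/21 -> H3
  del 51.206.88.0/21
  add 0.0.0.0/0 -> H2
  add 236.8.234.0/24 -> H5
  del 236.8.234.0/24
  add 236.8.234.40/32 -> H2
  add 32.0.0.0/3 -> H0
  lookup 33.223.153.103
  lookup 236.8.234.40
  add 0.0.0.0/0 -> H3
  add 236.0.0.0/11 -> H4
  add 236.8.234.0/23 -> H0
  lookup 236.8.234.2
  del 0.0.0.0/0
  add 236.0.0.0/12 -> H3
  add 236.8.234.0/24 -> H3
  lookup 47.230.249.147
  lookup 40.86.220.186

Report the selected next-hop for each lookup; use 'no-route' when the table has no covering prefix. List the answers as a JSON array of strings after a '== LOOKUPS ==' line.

Apply in order:
  add 51.206.88.0/21 -> H3 at depth 21
  del 51.206.88.0/21 (clear depth 21)
  add 0.0.0.0/0 -> H2 at depth 0
  add 236.8.234.0/24 -> H5 at depth 24
  del 236.8.234.0/24 (clear depth 24)
  add 236.8.234.40/32 -> H2 at depth 32
  add 32.0.0.0/3 -> H0 at depth 3
  lookup 33.223.153.103: bits 001 walk d0:H2→d1:-→d2:-→d3:H0 -> H0
  lookup 236.8.234.40: bits 11101100000010001110101000101000 walk d0:H2→d1:-→d2:-→d3:-→d4:-→d5:-→d6:-→d7:-→d8:-→d9:-→d10:-→d11:-→d12:-→d13:-→d14:-→d15:-→d16:-→d17:-→d18:-→d19:-→d20:-→d21:-→d22:-→d23:-→d24:-→d25:-→d26:-→d27:-→d28:-→d29:-→d30:-→d31:-→d32:H2 -> H2
  add 0.0.0.0/0 -> H3 at depth 0
  add 236.0.0.0/11 -> H4 at depth 11
  add 236.8.234.0/23 -> H0 at depth 23
  lookup 236.8.234.2: bits 11101100000010001110101000 walk d0:H3→d1:-→d2:-→d3:-→d4:-→d5:-→d6:-→d7:-→d8:-→d9:-→d10:-→d11:H4→d12:-→d13:-→d14:-→d15:-→d16:-→d17:-→d18:-→d19:-→d20:-→d21:-→d22:-→d23:H0→d24:-→d25:-→d26:- -> H0
  del 0.0.0.0/0 (clear depth 0)
  add 236.0.0.0/12 -> H3 at depth 12
  add 236.8.234.0/24 -> H3 at depth 24
  lookup 47.230.249.147: bits 001 walk d0:-→d1:-→d2:-→d3:H0 -> H0
  lookup 40.86.220.186: bits 001 walk d0:-→d1:-→d2:-→d3:H0 -> H0

== LOOKUPS ==
["H0","H2","H0","H0","H0"]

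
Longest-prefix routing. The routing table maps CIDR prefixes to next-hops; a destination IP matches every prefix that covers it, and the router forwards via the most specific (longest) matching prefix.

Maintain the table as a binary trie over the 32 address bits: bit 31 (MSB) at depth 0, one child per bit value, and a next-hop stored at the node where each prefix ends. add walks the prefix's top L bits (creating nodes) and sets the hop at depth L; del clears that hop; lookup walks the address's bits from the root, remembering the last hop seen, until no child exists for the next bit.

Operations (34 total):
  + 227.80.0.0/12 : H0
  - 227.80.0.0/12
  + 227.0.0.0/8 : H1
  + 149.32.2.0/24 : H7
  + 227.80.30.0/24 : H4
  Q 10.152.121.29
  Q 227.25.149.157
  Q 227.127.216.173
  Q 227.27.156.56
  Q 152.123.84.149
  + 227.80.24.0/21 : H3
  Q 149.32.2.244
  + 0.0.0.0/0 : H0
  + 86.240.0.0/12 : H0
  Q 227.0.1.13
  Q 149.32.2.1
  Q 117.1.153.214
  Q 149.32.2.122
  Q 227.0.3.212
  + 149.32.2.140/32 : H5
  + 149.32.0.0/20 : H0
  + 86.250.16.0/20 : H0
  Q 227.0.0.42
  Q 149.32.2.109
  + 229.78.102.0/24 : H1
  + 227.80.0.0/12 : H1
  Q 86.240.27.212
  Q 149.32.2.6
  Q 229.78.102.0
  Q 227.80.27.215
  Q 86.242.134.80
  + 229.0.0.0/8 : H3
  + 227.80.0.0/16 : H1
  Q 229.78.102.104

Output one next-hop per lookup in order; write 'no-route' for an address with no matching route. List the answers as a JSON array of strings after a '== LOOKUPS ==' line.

Process each operation:
  + 227.80.0.0/12 (H0) depth=12
  - 227.80.0.0/12 clear@12
  + 227.0.0.0/8 (H1) depth=8
  + 149.32.2.0/24 (H7) depth=24
  + 227.80.30.0/24 (H4) depth=24
  ? 10.152.121.29  path d0:-  best=no-route
  ? 227.25.149.157  path d0:-→d1:-→d2:-→d3:-→d4:-→d5:-→d6:-→d7:-→d8:H1→d9:-  best=H1
  ? 227.127.216.173  path d0:-→d1:-→d2:-→d3:-→d4:-→d5:-→d6:-→d7:-→d8:H1→d9:-→d10:-  best=H1
  ? 227.27.156.56  path d0:-→d1:-→d2:-→d3:-→d4:-→d5:-→d6:-→d7:-→d8:H1→d9:-  best=H1
  ? 152.123.84.149  path d0:-→d1:-→d2:-→d3:-→d4:-  best=no-route
  + 227.80.24.0/21 (H3) depth=21
  ? 149.32.2.244  path d0:-→d1:-→d2:-→d3:-→d4:-→d5:-→d6:-→d7:-→d8:-→d9:-→d10:-→d11:-→d12:-→d13:-→d14:-→d15:-→d16:-→d17:-→d18:-→d19:-→d20:-→d21:-→d22:-→d23:-→d24:H7  best=H7
  + 0.0.0.0/0 (H0) depth=0
  + 86.240.0.0/12 (H0) depth=12
  ? 227.0.1.13  path d0:H0→d1:-→d2:-→d3:-→d4:-→d5:-→d6:-→d7:-→d8:H1→d9:-  best=H1
  ? 149.32.2.1  path d0:H0→d1:-→d2:-→d3:-→d4:-→d5:-→d6:-→d7:-→d8:-→d9:-→d10:-→d11:-→d12:-→d13:-→d14:-→d15:-→d16:-→d17:-→d18:-→d19:-→d20:-→d21:-→d22:-→d23:-→d24:H7  best=H7
  ? 117.1.153.214  path d0:H0→d1:-→d2:-  best=H0
  ? 149.32.2.122  path d0:H0→d1:-→d2:-→d3:-→d4:-→d5:-→d6:-→d7:-→d8:-→d9:-→d10:-→d11:-→d12:-→d13:-→d14:-→d15:-→d16:-→d17:-→d18:-→d19:-→d20:-→d21:-→d22:-→d23:-→d24:H7  best=H7
  ? 227.0.3.212  path d0:H0→d1:-→d2:-→d3:-→d4:-→d5:-→d6:-→d7:-→d8:H1→d9:-  best=H1
  + 149.32.2.140/32 (H5) depth=32
  + 149.32.0.0/20 (H0) depth=20
  + 86.250.16.0/20 (H0) depth=20
  ? 227.0.0.42  path d0:H0→d1:-→d2:-→d3:-→d4:-→d5:-→d6:-→d7:-→d8:H1→d9:-  best=H1
  ? 149.32.2.109  path d0:H0→d1:-→d2:-→d3:-→d4:-→d5:-→d6:-→d7:-→d8:-→d9:-→d10:-→d11:-→d12:-→d13:-→d14:-→d15:-→d16:-→d17:-→d18:-→d19:-→d20:H0→d21:-→d22:-→d23:-→d24:H7  best=H7
  + 229.78.102.0/24 (H1) depth=24
  + 227.80.0.0/12 (H1) depth=12
  ? 86.240.27.212  path d0:H0→d1:-→d2:-→d3:-→d4:-→d5:-→d6:-→d7:-→d8:-→d9:-→d10:-→d11:-→d12:H0  best=H0
  ? 149.32.2.6  path d0:H0→d1:-→d2:-→d3:-→d4:-→d5:-→d6:-→d7:-→d8:-→d9:-→d10:-→d11:-→d12:-→d13:-→d14:-→d15:-→d16:-→d17:-→d18:-→d19:-→d20:H0→d21:-→d22:-→d23:-→d24:H7  best=H7
  ? 229.78.102.0  path d0:H0→d1:-→d2:-→d3:-→d4:-→d5:-→d6:-→d7:-→d8:-→d9:-→d10:-→d11:-→d12:-→d13:-→d14:-→d15:-→d16:-→d17:-→d18:-→d19:-→d20:-→d21:-→d22:-→d23:-→d24:H1  best=H1
  ? 227.80.27.215  path d0:H0→d1:-→d2:-→d3:-→d4:-→d5:-→d6:-→d7:-→d8:H1→d9:-→d10:-→d11:-→d12:H1→d13:-→d14:-→d15:-→d16:-→d17:-→d18:-→d19:-→d20:-→d21:H3  best=H3
  ? 86.242.134.80  path d0:H0→d1:-→d2:-→d3:-→d4:-→d5:-→d6:-→d7:-→d8:-→d9:-→d10:-→d11:-→d12:H0  best=H0
  + 229.0.0.0/8 (H3) depth=8
  + 227.80.0.0/16 (H1) depth=16
  ? 229.78.102.104  path d0:H0→d1:-→d2:-→d3:-→d4:-→d5:-→d6:-→d7:-→d8:H3→d9:-→d10:-→d11:-→d12:-→d13:-→d14:-→d15:-→d16:-→d17:-→d18:-→d19:-→d20:-→d21:-→d22:-→d23:-→d24:H1  best=H1

== LOOKUPS ==
["no-route","H1","H1","H1","no-route","H7","H1","H7","H0","H7","H1","H1","H7","H0","H7","H1","H3","H0","H1"]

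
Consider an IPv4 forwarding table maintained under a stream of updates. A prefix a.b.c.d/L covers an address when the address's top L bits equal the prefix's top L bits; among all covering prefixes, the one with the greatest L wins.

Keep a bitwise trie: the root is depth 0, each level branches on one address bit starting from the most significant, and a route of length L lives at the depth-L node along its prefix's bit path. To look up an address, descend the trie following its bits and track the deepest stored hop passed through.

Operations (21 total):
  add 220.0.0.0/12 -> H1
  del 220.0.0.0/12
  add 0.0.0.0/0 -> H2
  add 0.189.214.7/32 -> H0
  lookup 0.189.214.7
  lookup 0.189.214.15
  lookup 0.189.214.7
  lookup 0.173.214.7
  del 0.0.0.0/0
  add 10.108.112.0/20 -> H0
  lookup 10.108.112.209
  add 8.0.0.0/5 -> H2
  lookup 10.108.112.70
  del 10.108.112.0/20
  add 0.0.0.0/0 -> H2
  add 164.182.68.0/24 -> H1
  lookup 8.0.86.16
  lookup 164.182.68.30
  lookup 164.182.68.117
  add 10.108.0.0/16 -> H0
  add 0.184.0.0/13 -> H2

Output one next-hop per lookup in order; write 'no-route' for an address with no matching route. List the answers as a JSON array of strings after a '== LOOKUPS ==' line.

Apply in order:
  + 220.0.0.0/12 (H1) depth=12
  del 220.0.0.0/12 (clear depth 12)
  + 0.0.0.0/0 (H2) depth=0
  + 0.189.214.7/32 (H0) depth=32
  ? 0.189.214.7  path d0:H2→d1:-→d2:-→d3:-→d4:-→d5:-→d6:-→d7:-→d8:-→d9:-→d10:-→d11:-→d12:-→d13:-→d14:-→d15:-→d16:-→d17:-→d18:-→d19:-→d20:-→d21:-→d22:-→d23:-→d24:-→d25:-→d26:-→d27:-→d28:-→d29:-→d30:-→d31:-→d32:H0  best=H0
  ? 0.189.214.15  path d0:H2→d1:-→d2:-→d3:-→d4:-→d5:-→d6:-→d7:-→d8:-→d9:-→d10:-→d11:-→d12:-→d13:-→d14:-→d15:-→d16:-→d17:-→d18:-→d19:-→d20:-→d21:-→d22:-→d23:-→d24:-→d25:-→d26:-→d27:-→d28:-  best=H2
  ? 0.189.214.7  path d0:H2→d1:-→d2:-→d3:-→d4:-→d5:-→d6:-→d7:-→d8:-→d9:-→d10:-→d11:-→d12:-→d13:-→d14:-→d15:-→d16:-→d17:-→d18:-→d19:-→d20:-→d21:-→d22:-→d23:-→d24:-→d25:-→d26:-→d27:-→d28:-→d29:-→d30:-→d31:-→d32:H0  best=H0
  ? 0.173.214.7  path d0:H2→d1:-→d2:-→d3:-→d4:-→d5:-→d6:-→d7:-→d8:-→d9:-→d10:-→d11:-  best=H2
  del 0.0.0.0/0 (clear depth 0)
  + 10.108.112.0/20 (H0) depth=20
  ? 10.108.112.209  path d0:-→d1:-→d2:-→d3:-→d4:-→d5:-→d6:-→d7:-→d8:-→d9:-→d10:-→d11:-→d12:-→d13:-→d14:-→d15:-→d16:-→d17:-→d18:-→d19:-→d20:H0  best=H0
  + 8.0.0.0/5 (H2) depth=5
  ? 10.108.112.70  path d0:-→d1:-→d2:-→d3:-→d4:-→d5:H2→d6:-→d7:-→d8:-→d9:-→d10:-→d11:-→d12:-→d13:-→d14:-→d15:-→d16:-→d17:-→d18:-→d19:-→d20:H0  best=H0
  del 10.108.112.0/20 (clear depth 20)
  + 0.0.0.0/0 (H2) depth=0
  + 164.182.68.0/24 (H1) depth=24
  ? 8.0.86.16  path d0:H2→d1:-→d2:-→d3:-→d4:-→d5:H2→d6:-  best=H2
  ? 164.182.68.30  path d0:H2→d1:-→d2:-→d3:-→d4:-→d5:-→d6:-→d7:-→d8:-→d9:-→d10:-→d11:-→d12:-→d13:-→d14:-→d15:-→d16:-→d17:-→d18:-→d19:-→d20:-→d21:-→d22:-→d23:-→d24:H1  best=H1
  ? 164.182.68.117  path d0:H2→d1:-→d2:-→d3:-→d4:-→d5:-→d6:-→d7:-→d8:-→d9:-→d10:-→d11:-→d12:-→d13:-→d14:-→d15:-→d16:-→d17:-→d18:-→d19:-→d20:-→d21:-→d22:-→d23:-→d24:H1  best=H1
  + 10.108.0.0/16 (H0) depth=16
  + 0.184.0.0/13 (H2) depth=13

== LOOKUPS ==
["H0","H2","H0","H2","H0","H0","H2","H1","H1"]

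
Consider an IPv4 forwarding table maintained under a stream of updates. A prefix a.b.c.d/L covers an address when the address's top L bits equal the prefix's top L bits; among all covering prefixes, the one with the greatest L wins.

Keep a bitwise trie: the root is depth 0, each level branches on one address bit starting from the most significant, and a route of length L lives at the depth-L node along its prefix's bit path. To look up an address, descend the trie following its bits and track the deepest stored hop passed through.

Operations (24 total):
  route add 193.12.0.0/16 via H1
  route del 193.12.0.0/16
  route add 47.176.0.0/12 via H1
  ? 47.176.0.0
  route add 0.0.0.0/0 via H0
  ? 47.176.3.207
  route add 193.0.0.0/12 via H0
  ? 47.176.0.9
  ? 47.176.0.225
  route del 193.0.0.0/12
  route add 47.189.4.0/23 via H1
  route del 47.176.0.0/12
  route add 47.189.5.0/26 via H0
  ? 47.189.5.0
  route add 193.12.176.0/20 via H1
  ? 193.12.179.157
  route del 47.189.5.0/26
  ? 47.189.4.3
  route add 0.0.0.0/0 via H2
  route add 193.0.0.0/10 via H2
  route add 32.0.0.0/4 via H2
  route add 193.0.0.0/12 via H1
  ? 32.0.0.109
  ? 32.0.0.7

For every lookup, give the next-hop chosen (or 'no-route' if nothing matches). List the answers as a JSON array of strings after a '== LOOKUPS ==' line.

Apply in order:
  + 193.12.0.0/16 (H1) depth=16
  - 193.12.0.0/16 clear@16
  + 47.176.0.0/12 (H1) depth=12
  ? 47.176.0.0  path d0:-→d1:-→d2:-→d3:-→d4:-→d5:-→d6:-→d7:-→d8:-→d9:-→d10:-→d11:-→d12:H1  best=H1
  + 0.0.0.0/0 (H0) depth=0
  ? 47.176.3.207  path d0:H0→d1:-→d2:-→d3:-→d4:-→d5:-→d6:-→d7:-→d8:-→d9:-→d10:-→d11:-→d12:H1  best=H1
  + 193.0.0.0/12 (H0) depth=12
  ? 47.176.0.9  path d0:H0→d1:-→d2:-→d3:-→d4:-→d5:-→d6:-→d7:-→d8:-→d9:-→d10:-→d11:-→d12:H1  best=H1
  ? 47.176.0.225  path d0:H0→d1:-→d2:-→d3:-→d4:-→d5:-→d6:-→d7:-→d8:-→d9:-→d10:-→d11:-→d12:H1  best=H1
  - 193.0.0.0/12 clear@12
  + 47.189.4.0/23 (H1) depth=23
  - 47.176.0.0/12 clear@12
  + 47.189.5.0/26 (H0) depth=26
  ? 47.189.5.0  path d0:H0→d1:-→d2:-→d3:-→d4:-→d5:-→d6:-→d7:-→d8:-→d9:-→d10:-→d11:-→d12:-→d13:-→d14:-→d15:-→d16:-→d17:-→d18:-→d19:-→d20:-→d21:-→d22:-→d23:H1→d24:-→d25:-→d26:H0  best=H0
  + 193.12.176.0/20 (H1) depth=20
  ? 193.12.179.157  path d0:H0→d1:-→d2:-→d3:-→d4:-→d5:-→d6:-→d7:-→d8:-→d9:-→d10:-→d11:-→d12:-→d13:-→d14:-→d15:-→d16:-→d17:-→d18:-→d19:-→d20:H1  best=H1
  - 47.189.5.0/26 clear@26
  ? 47.189.4.3  path d0:H0→d1:-→d2:-→d3:-→d4:-→d5:-→d6:-→d7:-→d8:-→d9:-→d10:-→d11:-→d12:-→d13:-→d14:-→d15:-→d16:-→d17:-→d18:-→d19:-→d20:-→d21:-→d22:-→d23:H1  best=H1
  + 0.0.0.0/0 (H2) depth=0
  + 193.0.0.0/10 (H2) depth=10
  + 32.0.0.0/4 (H2) depth=4
  + 193.0.0.0/12 (H1) depth=12
  ? 32.0.0.109  path d0:H2→d1:-→d2:-→d3:-→d4:H2  best=H2
  ? 32.0.0.7  path d0:H2→d1:-→d2:-→d3:-→d4:H2  best=H2

== LOOKUPS ==
["H1","H1","H1","H1","H0","H1","H1","H2","H2"]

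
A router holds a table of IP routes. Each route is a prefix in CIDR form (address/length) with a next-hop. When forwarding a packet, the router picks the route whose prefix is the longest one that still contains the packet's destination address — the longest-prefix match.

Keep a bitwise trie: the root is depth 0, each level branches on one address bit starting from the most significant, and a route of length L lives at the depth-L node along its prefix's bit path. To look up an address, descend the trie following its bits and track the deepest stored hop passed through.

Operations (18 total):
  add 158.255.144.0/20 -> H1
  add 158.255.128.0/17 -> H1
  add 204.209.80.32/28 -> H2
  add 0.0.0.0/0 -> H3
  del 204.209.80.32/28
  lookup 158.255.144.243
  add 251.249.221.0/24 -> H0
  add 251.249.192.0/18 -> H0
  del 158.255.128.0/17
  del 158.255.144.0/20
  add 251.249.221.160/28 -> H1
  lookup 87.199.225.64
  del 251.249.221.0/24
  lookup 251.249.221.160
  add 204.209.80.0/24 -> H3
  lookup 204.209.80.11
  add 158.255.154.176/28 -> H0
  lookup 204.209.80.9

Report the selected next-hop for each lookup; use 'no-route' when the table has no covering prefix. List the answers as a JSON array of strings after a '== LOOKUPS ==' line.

Process each operation:
  add 158.255.144.0/20 -> H1 at depth 20
  add 158.255.128.0/17 -> H1 at depth 17
  add 204.209.80.32/28 -> H2 at depth 28
  add 0.0.0.0/0 -> H3 at depth 0
  - 204.209.80.32/28 clear@28
  lookup 158.255.144.243: bits 10011110111111111001 walk d0:H3→d1:-→d2:-→d3:-→d4:-→d5:-→d6:-→d7:-→d8:-→d9:-→d10:-→d11:-→d12:-→d13:-→d14:-→d15:-→d16:-→d17:H1→d18:-→d19:-→d20:H1 -> H1
  add 251.249.221.0/24 -> H0 at depth 24
  add 251.249.192.0/18 -> H0 at depth 18
  - 158.255.128.0/17 clear@17
  - 158.255.144.0/20 clear@20
  add 251.249.221.160/28 -> H1 at depth 28
  lookup 87.199.225.64: bits ε walk d0:H3 -> H3
  - 251.249.221.0/24 clear@24
  lookup 251.249.221.160: bits 1111101111111001110111011010 walk d0:H3→d1:-→d2:-→d3:-→d4:-→d5:-→d6:-→d7:-→d8:-→d9:-→d10:-→d11:-→d12:-→d13:-→d14:-→d15:-→d16:-→d17:-→d18:H0→d19:-→d20:-→d21:-→d22:-→d23:-→d24:-→d25:-→d26:-→d27:-→d28:H1 -> H1
  add 204.209.80.0/24 -> H3 at depth 24
  lookup 204.209.80.11: bits 11001100110100010101000000 walk d0:H3→d1:-→d2:-→d3:-→d4:-→d5:-→d6:-→d7:-→d8:-→d9:-→d10:-→d11:-→d12:-→d13:-→d14:-→d15:-→d16:-→d17:-→d18:-→d19:-→d20:-→d21:-→d22:-→d23:-→d24:H3→d25:-→d26:- -> H3
  add 158.255.154.176/28 -> H0 at depth 28
  lookup 204.209.80.9: bits 11001100110100010101000000 walk d0:H3→d1:-→d2:-→d3:-→d4:-→d5:-→d6:-→d7:-→d8:-→d9:-→d10:-→d11:-→d12:-→d13:-→d14:-→d15:-→d16:-→d17:-→d18:-→d19:-→d20:-→d21:-→d22:-→d23:-→d24:H3→d25:-→d26:- -> H3

== LOOKUPS ==
["H1","H3","H1","H3","H3"]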